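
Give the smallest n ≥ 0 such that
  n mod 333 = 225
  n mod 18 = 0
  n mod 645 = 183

gcd(333, 18) = 9 and 9 | (0 − 225), so the pair is consistent; merging gives n ≡ 558 (mod 666), where 666 = lcm(333, 18).
gcd(666, 645) = 3 and 3 | (183 − 558), so the pair is consistent; merging gives n ≡ 70488 (mod 143190), where 143190 = lcm(666, 645).
The solution is unique modulo lcm(333, 18, 645) = 143190.

70488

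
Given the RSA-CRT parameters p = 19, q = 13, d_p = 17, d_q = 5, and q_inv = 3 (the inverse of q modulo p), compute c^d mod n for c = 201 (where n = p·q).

197

m₁ = c^(d_p) mod p: c ≡ 11 (mod 19), and 11^17 mod 19 = 7.
m₂ = c^(d_q) mod q: c ≡ 6 (mod 13), and 6^5 mod 13 = 2.
h = q_inv·(m₁ − m₂) mod p = 3·(7 − 2) mod 19 = 15.
m = m₂ + h·q = 2 + 15·13 = 197.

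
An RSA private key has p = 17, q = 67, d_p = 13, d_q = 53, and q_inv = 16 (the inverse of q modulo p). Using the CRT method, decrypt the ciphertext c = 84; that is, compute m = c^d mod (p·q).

m₁ = c^(d_p) mod p: c ≡ 16 (mod 17), and 16^13 mod 17 = 16.
m₂ = c^(d_q) mod q: c ≡ 17 (mod 67), and 17^53 mod 67 = 56.
h = q_inv·(m₁ − m₂) mod p = 16·(16 − 56) mod 17 = 6.
m = m₂ + h·q = 56 + 6·67 = 458.

458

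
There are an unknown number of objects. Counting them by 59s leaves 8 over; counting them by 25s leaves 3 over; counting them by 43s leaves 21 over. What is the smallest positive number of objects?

26853

From N ≡ 8 (mod 59) write N = 8 + 59t. Substituting into N ≡ 3 (mod 25) gives 59t ≡ 20 (mod 25), and since 9⁻¹ ≡ 14 (mod 25), t ≡ 5. Hence N ≡ 8 + 59·5 = 303 (mod 1475).
From N ≡ 303 (mod 1475) write N = 303 + 1475t. Substituting into N ≡ 21 (mod 43) gives 1475t ≡ 19 (mod 43), and since 13⁻¹ ≡ 10 (mod 43), t ≡ 18. Hence N ≡ 303 + 1475·18 = 26853 (mod 63425).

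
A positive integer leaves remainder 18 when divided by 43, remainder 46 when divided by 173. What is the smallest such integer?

2641

From N ≡ 18 (mod 43) write N = 18 + 43t. Substituting into N ≡ 46 (mod 173) gives 43t ≡ 28 (mod 173), and since 43⁻¹ ≡ 169 (mod 173), t ≡ 61. Hence N ≡ 18 + 43·61 = 2641 (mod 7439).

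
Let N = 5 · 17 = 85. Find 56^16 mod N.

1

Mod 5: 56 ≡ 1; since 4 | 16, by Fermat 1^16 ≡ 1 (mod 5).
Mod 17: 56 ≡ 5; since 16 | 16, by Fermat 5^16 ≡ 1 (mod 17).
Combine by CRT: x ≡ 1 (mod 5), x ≡ 1 (mod 17) ⇒ x ≡ 1 (mod 85).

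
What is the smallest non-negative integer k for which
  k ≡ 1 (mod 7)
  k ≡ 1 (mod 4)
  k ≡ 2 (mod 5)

57

From k ≡ 1 (mod 7) write k = 1 + 7t. Substituting into k ≡ 1 (mod 4) gives 7t ≡ 0 (mod 4), and since 3⁻¹ ≡ 3 (mod 4), t ≡ 0. Hence k ≡ 1 + 7·0 = 1 (mod 28).
From k ≡ 1 (mod 28) write k = 1 + 28t. Substituting into k ≡ 2 (mod 5) gives 28t ≡ 1 (mod 5), and since 3⁻¹ ≡ 2 (mod 5), t ≡ 2. Hence k ≡ 1 + 28·2 = 57 (mod 140).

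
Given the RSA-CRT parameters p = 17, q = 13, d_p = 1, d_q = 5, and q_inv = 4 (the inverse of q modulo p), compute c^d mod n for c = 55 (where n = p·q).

191

m₁ = c^(d_p) mod p: c ≡ 4 (mod 17), and 4^1 mod 17 = 4.
m₂ = c^(d_q) mod q: c ≡ 3 (mod 13), and 3^5 mod 13 = 9.
h = q_inv·(m₁ − m₂) mod p = 4·(4 − 9) mod 17 = 14.
m = m₂ + h·q = 9 + 14·13 = 191.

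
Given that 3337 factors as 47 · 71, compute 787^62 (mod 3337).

1720

Mod 47: 787 ≡ 35; by Fermat, exponent reduces to 62 mod 46 = 16; 35^16 ≡ 28 (mod 47).
Mod 71: 787 ≡ 6; 6^62 ≡ 16 (mod 71).
Combine by CRT: x ≡ 28 (mod 47), x ≡ 16 (mod 71) ⇒ x ≡ 1720 (mod 3337).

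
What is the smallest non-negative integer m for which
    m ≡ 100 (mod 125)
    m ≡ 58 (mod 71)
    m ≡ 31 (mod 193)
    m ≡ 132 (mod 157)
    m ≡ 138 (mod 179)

From m ≡ 100 (mod 125) write m = 100 + 125t. Substituting into m ≡ 58 (mod 71) gives 125t ≡ 29 (mod 71), and since 54⁻¹ ≡ 25 (mod 71), t ≡ 15. Hence m ≡ 100 + 125·15 = 1975 (mod 8875).
From m ≡ 1975 (mod 8875) write m = 1975 + 8875t. Substituting into m ≡ 31 (mod 193) gives 8875t ≡ 179 (mod 193), and since 190⁻¹ ≡ 64 (mod 193), t ≡ 69. Hence m ≡ 1975 + 8875·69 = 614350 (mod 1712875).
From m ≡ 614350 (mod 1712875) write m = 614350 + 1712875t. Substituting into m ≡ 132 (mod 157) gives 1712875t ≡ 123 (mod 157), and since 5⁻¹ ≡ 63 (mod 157), t ≡ 56. Hence m ≡ 614350 + 1712875·56 = 96535350 (mod 268921375).
From m ≡ 96535350 (mod 268921375) write m = 96535350 + 268921375t. Substituting into m ≡ 138 (mod 179) gives 268921375t ≡ 25 (mod 179), and since 9⁻¹ ≡ 20 (mod 179), t ≡ 142. Hence m ≡ 96535350 + 268921375·142 = 38283370600 (mod 48136926125).

38283370600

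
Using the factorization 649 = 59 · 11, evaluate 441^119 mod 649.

122

Mod 59: 441 ≡ 28; by Fermat, exponent reduces to 119 mod 58 = 3; 28^3 ≡ 4 (mod 59).
Mod 11: 441 ≡ 1; by Fermat, exponent reduces to 119 mod 10 = 9; 1^9 ≡ 1 (mod 11).
Combine by CRT: x ≡ 4 (mod 59), x ≡ 1 (mod 11) ⇒ x ≡ 122 (mod 649).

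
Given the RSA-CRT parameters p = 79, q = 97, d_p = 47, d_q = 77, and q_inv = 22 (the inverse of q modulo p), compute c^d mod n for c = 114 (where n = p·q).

153

m₁ = c^(d_p) mod p: c ≡ 35 (mod 79), and 35^47 mod 79 = 74.
m₂ = c^(d_q) mod q: c ≡ 17 (mod 97), and 17^77 mod 97 = 56.
h = q_inv·(m₁ − m₂) mod p = 22·(74 − 56) mod 79 = 1.
m = m₂ + h·q = 56 + 1·97 = 153.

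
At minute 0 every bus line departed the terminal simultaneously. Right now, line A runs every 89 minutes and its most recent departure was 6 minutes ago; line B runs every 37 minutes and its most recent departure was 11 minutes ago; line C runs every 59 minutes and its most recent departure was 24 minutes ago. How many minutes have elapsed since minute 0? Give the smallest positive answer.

The moduli are pairwise coprime; N = 89·37·59 = 194287.
N/89 = 2183; 2183 ≡ 47 (mod 89); 47·36 ≡ 1, so inverse 36.
N/37 = 5251; 5251 ≡ 34 (mod 37); 34·12 ≡ 1, so inverse 12.
N/59 = 3293; 3293 ≡ 48 (mod 59); 48·16 ≡ 1, so inverse 16.
t ≡ 6·2183·36 + 11·5251·12 + 24·3293·16 = 2429172.
2429172 mod 194287 = 97728.

97728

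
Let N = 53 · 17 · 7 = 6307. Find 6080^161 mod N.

1864

Mod 53: 6080 ≡ 38; by Fermat, exponent reduces to 161 mod 52 = 5; 38^5 ≡ 9 (mod 53).
Mod 17: 6080 ≡ 11; by Fermat, exponent reduces to 161 mod 16 = 1; 11^1 ≡ 11 (mod 17).
Mod 7: 6080 ≡ 4; by Fermat, exponent reduces to 161 mod 6 = 5; 4^5 ≡ 2 (mod 7).
Combine by CRT: x ≡ 9 (mod 53), x ≡ 11 (mod 17), x ≡ 2 (mod 7) ⇒ x ≡ 1864 (mod 6307).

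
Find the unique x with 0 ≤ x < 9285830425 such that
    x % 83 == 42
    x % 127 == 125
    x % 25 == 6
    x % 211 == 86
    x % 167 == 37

2528164106

The moduli are pairwise coprime; N = 83·127·25·211·167 = 9285830425.
N/83 = 111877475; 111877475 ≡ 32 (mod 83); 32·13 ≡ 1, so inverse 13.
N/127 = 73116775; 73116775 ≡ 81 (mod 127); 81·69 ≡ 1, so inverse 69.
N/25 = 371433217; 371433217 ≡ 17 (mod 25); 17·3 ≡ 1, so inverse 3.
N/211 = 44008675; 44008675 ≡ 194 (mod 211); 194·62 ≡ 1, so inverse 62.
N/167 = 55603775; 55603775 ≡ 123 (mod 167); 123·148 ≡ 1, so inverse 148.
x ≡ 42·111877475·13 + 125·73116775·69 + 6·371433217·3 + 86·44008675·62 + 37·55603775·148 = 1237543610631.
1237543610631 mod 9285830425 = 2528164106.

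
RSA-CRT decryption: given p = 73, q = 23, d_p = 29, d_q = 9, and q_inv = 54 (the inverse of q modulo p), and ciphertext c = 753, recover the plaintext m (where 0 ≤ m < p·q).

m₁ = c^(d_p) mod p: c ≡ 23 (mod 73), and 23^29 mod 73 = 48.
m₂ = c^(d_q) mod q: c ≡ 17 (mod 23), and 17^9 mod 23 = 7.
h = q_inv·(m₁ − m₂) mod p = 54·(48 − 7) mod 73 = 24.
m = m₂ + h·q = 7 + 24·23 = 559.

559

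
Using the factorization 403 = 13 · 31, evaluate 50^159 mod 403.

109

Mod 13: 50 ≡ 11; by Fermat, exponent reduces to 159 mod 12 = 3; 11^3 ≡ 5 (mod 13).
Mod 31: 50 ≡ 19; by Fermat, exponent reduces to 159 mod 30 = 9; 19^9 ≡ 16 (mod 31).
Combine by CRT: x ≡ 5 (mod 13), x ≡ 16 (mod 31) ⇒ x ≡ 109 (mod 403).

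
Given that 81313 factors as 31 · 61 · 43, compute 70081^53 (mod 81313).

Mod 31: 70081 ≡ 21; by Fermat, exponent reduces to 53 mod 30 = 23; 21^23 ≡ 17 (mod 31).
Mod 61: 70081 ≡ 53; 53^53 ≡ 24 (mod 61).
Mod 43: 70081 ≡ 34; by Fermat, exponent reduces to 53 mod 42 = 11; 34^11 ≡ 3 (mod 43).
Combine by CRT: x ≡ 17 (mod 31), x ≡ 24 (mod 61), x ≡ 3 (mod 43) ⇒ x ≡ 34489 (mod 81313).

34489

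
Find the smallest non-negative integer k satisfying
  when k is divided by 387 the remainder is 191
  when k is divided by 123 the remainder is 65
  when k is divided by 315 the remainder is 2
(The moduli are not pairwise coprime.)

Combine the congruences pairwise.
gcd(387, 123) = 3 and 3 | (65 − 191), so the pair is consistent; merging gives k ≡ 13349 (mod 15867), where 15867 = lcm(387, 123).
gcd(15867, 315) = 9 and 9 | (2 − 13349), so the pair is consistent; merging gives k ≡ 552827 (mod 555345), where 555345 = lcm(15867, 315).
The solution is unique modulo lcm(387, 123, 315) = 555345.

552827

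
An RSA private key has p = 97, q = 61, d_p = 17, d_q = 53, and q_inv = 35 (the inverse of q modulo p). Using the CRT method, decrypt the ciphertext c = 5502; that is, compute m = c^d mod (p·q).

2883

m₁ = c^(d_p) mod p: c ≡ 70 (mod 97), and 70^17 mod 97 = 70.
m₂ = c^(d_q) mod q: c ≡ 12 (mod 61), and 12^53 mod 61 = 16.
h = q_inv·(m₁ − m₂) mod p = 35·(70 − 16) mod 97 = 47.
m = m₂ + h·q = 16 + 47·61 = 2883.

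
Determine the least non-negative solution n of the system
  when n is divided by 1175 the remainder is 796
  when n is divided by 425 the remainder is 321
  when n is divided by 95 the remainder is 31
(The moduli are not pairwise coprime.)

211121

gcd(1175, 425) = 25 and 25 | (321 − 796), so the pair is consistent; merging gives n ≡ 11371 (mod 19975), where 19975 = lcm(1175, 425).
gcd(19975, 95) = 5 and 5 | (31 − 11371), so the pair is consistent; merging gives n ≡ 211121 (mod 379525), where 379525 = lcm(19975, 95).
The solution is unique modulo lcm(1175, 425, 95) = 379525.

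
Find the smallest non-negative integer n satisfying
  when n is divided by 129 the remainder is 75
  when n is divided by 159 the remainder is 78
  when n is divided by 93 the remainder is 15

gcd(129, 159) = 3 and 3 | (78 − 75), so the pair is consistent; merging gives n ≡ 4848 (mod 6837), where 6837 = lcm(129, 159).
gcd(6837, 93) = 3 and 3 | (15 − 4848), so the pair is consistent; merging gives n ≡ 18522 (mod 211947), where 211947 = lcm(6837, 93).
The solution is unique modulo lcm(129, 159, 93) = 211947.

18522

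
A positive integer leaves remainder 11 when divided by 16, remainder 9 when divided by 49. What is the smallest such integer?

From N ≡ 11 (mod 16) write N = 11 + 16t. Substituting into N ≡ 9 (mod 49) gives 16t ≡ 47 (mod 49), and since 16⁻¹ ≡ 46 (mod 49), t ≡ 6. Hence N ≡ 11 + 16·6 = 107 (mod 784).

107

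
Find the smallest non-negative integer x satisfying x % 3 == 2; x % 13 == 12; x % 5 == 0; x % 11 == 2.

The moduli are pairwise coprime; N = 3·13·5·11 = 2145.
N/3 = 715; 715 ≡ 1 (mod 3), inverse 1.
N/13 = 165; 165 ≡ 9 (mod 13); 9·3 ≡ 1, so inverse 3.
N/5 = 429; 429 ≡ 4 (mod 5); 4·4 ≡ 1, so inverse 4.
N/11 = 195; 195 ≡ 8 (mod 11); 8·7 ≡ 1, so inverse 7.
x ≡ 2·715·1 + 12·165·3 + 0·429·4 + 2·195·7 = 10100.
10100 mod 2145 = 1520.

1520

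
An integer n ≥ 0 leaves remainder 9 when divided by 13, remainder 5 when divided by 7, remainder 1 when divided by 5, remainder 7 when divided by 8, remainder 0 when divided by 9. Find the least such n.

The moduli are pairwise coprime; M = 13·7·5·8·9 = 32760.
M/13 = 2520; 2520 ≡ 11 (mod 13); 11·6 ≡ 1, so inverse 6.
M/7 = 4680; 4680 ≡ 4 (mod 7); 4·2 ≡ 1, so inverse 2.
M/5 = 6552; 6552 ≡ 2 (mod 5); 2·3 ≡ 1, so inverse 3.
M/8 = 4095; 4095 ≡ 7 (mod 8); 7·7 ≡ 1, so inverse 7.
M/9 = 3640; 3640 ≡ 4 (mod 9); 4·7 ≡ 1, so inverse 7.
n ≡ 9·2520·6 + 5·4680·2 + 1·6552·3 + 7·4095·7 + 0·3640·7 = 403191.
403191 mod 32760 = 10071.

10071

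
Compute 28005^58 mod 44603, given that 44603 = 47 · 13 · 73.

32776

Mod 47: 28005 ≡ 40; by Fermat, exponent reduces to 58 mod 46 = 12; 40^12 ≡ 17 (mod 47).
Mod 13: 28005 ≡ 3; by Fermat, exponent reduces to 58 mod 12 = 10; 3^10 ≡ 3 (mod 13).
Mod 73: 28005 ≡ 46; 46^58 ≡ 72 (mod 73).
Combine by CRT: x ≡ 17 (mod 47), x ≡ 3 (mod 13), x ≡ 72 (mod 73) ⇒ x ≡ 32776 (mod 44603).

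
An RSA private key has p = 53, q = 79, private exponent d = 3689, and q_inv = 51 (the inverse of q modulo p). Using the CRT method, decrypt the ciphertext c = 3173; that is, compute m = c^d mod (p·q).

4117

d_p = d mod (p−1) = 3689 mod 52 = 49; d_q = d mod (q−1) = 23.
m₁ = c^(d_p) mod p: c ≡ 46 (mod 53), and 46^49 mod 53 = 36.
m₂ = c^(d_q) mod q: c ≡ 13 (mod 79), and 13^23 mod 79 = 9.
h = q_inv·(m₁ − m₂) mod p = 51·(36 − 9) mod 53 = 52.
m = m₂ + h·q = 9 + 52·79 = 4117.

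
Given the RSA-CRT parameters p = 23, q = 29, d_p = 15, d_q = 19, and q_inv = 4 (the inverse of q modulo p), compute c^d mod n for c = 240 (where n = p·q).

m₁ = c^(d_p) mod p: c ≡ 10 (mod 23), and 10^15 mod 23 = 5.
m₂ = c^(d_q) mod q: c ≡ 8 (mod 29), and 8^19 mod 29 = 2.
h = q_inv·(m₁ − m₂) mod p = 4·(5 − 2) mod 23 = 12.
m = m₂ + h·q = 2 + 12·29 = 350.

350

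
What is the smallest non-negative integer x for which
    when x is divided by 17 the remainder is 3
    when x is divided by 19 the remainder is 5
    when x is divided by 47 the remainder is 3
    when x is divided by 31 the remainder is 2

From x ≡ 3 (mod 17) write x = 3 + 17t. Substituting into x ≡ 5 (mod 19) gives 17t ≡ 2 (mod 19), and since 17⁻¹ ≡ 9 (mod 19), t ≡ 18. Hence x ≡ 3 + 17·18 = 309 (mod 323).
From x ≡ 309 (mod 323) write x = 309 + 323t. Substituting into x ≡ 3 (mod 47) gives 323t ≡ 23 (mod 47), and since 41⁻¹ ≡ 39 (mod 47), t ≡ 4. Hence x ≡ 309 + 323·4 = 1601 (mod 15181).
From x ≡ 1601 (mod 15181) write x = 1601 + 15181t. Substituting into x ≡ 2 (mod 31) gives 15181t ≡ 13 (mod 31), and since 22⁻¹ ≡ 24 (mod 31), t ≡ 2. Hence x ≡ 1601 + 15181·2 = 31963 (mod 470611).

31963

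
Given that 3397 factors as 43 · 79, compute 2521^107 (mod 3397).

174

Mod 43: 2521 ≡ 27; by Fermat, exponent reduces to 107 mod 42 = 23; 27^23 ≡ 2 (mod 43).
Mod 79: 2521 ≡ 72; by Fermat, exponent reduces to 107 mod 78 = 29; 72^29 ≡ 16 (mod 79).
Combine by CRT: x ≡ 2 (mod 43), x ≡ 16 (mod 79) ⇒ x ≡ 174 (mod 3397).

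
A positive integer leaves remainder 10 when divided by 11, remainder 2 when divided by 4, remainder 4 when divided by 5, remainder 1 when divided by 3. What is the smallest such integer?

The moduli are pairwise coprime; N = 11·4·5·3 = 660.
N/11 = 60; 60 ≡ 5 (mod 11); 5·9 ≡ 1, so inverse 9.
N/4 = 165; 165 ≡ 1 (mod 4), inverse 1.
N/5 = 132; 132 ≡ 2 (mod 5); 2·3 ≡ 1, so inverse 3.
N/3 = 220; 220 ≡ 1 (mod 3), inverse 1.
x ≡ 10·60·9 + 2·165·1 + 4·132·3 + 1·220·1 = 7534.
7534 mod 660 = 274.

274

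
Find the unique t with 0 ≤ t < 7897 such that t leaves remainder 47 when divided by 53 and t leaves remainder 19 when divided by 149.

From t ≡ 47 (mod 53) write t = 47 + 53s. Substituting into t ≡ 19 (mod 149) gives 53s ≡ 121 (mod 149), and since 53⁻¹ ≡ 45 (mod 149), s ≡ 81. Hence t ≡ 47 + 53·81 = 4340 (mod 7897).

4340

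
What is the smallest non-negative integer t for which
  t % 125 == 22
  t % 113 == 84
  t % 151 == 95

1189522

The moduli are pairwise coprime; N = 125·113·151 = 2132875.
N/125 = 17063; 17063 ≡ 63 (mod 125); 63·2 ≡ 1, so inverse 2.
N/113 = 18875; 18875 ≡ 4 (mod 113); 4·85 ≡ 1, so inverse 85.
N/151 = 14125; 14125 ≡ 82 (mod 151); 82·35 ≡ 1, so inverse 35.
t ≡ 22·17063·2 + 84·18875·85 + 95·14125·35 = 182483897.
182483897 mod 2132875 = 1189522.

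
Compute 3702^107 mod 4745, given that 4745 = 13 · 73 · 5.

Mod 13: 3702 ≡ 10; by Fermat, exponent reduces to 107 mod 12 = 11; 10^11 ≡ 4 (mod 13).
Mod 73: 3702 ≡ 52; by Fermat, exponent reduces to 107 mod 72 = 35; 52^35 ≡ 7 (mod 73).
Mod 5: 3702 ≡ 2; by Fermat, exponent reduces to 107 mod 4 = 3; 2^3 ≡ 3 (mod 5).
Combine by CRT: x ≡ 4 (mod 13), x ≡ 7 (mod 73), x ≡ 3 (mod 5) ⇒ x ≡ 2708 (mod 4745).

2708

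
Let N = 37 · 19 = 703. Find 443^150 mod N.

Mod 37: 443 ≡ 36; by Fermat, exponent reduces to 150 mod 36 = 6; 36^6 ≡ 1 (mod 37).
Mod 19: 443 ≡ 6; by Fermat, exponent reduces to 150 mod 18 = 6; 6^6 ≡ 11 (mod 19).
Combine by CRT: x ≡ 1 (mod 37), x ≡ 11 (mod 19) ⇒ x ≡ 334 (mod 703).

334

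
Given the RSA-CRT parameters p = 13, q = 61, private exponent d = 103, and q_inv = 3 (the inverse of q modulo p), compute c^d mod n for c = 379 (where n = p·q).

d_p = d mod (p−1) = 103 mod 12 = 7; d_q = d mod (q−1) = 43.
m₁ = c^(d_p) mod p: c ≡ 2 (mod 13), and 2^7 mod 13 = 11.
m₂ = c^(d_q) mod q: c ≡ 13 (mod 61), and 13^43 mod 61 = 13.
h = q_inv·(m₁ − m₂) mod p = 3·(11 − 13) mod 13 = 7.
m = m₂ + h·q = 13 + 7·61 = 440.

440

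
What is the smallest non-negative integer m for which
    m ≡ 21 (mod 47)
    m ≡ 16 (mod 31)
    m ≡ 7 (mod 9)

3922

The moduli are pairwise coprime; N = 47·31·9 = 13113.
N/47 = 279; 279 ≡ 44 (mod 47); 44·31 ≡ 1, so inverse 31.
N/31 = 423; 423 ≡ 20 (mod 31); 20·14 ≡ 1, so inverse 14.
N/9 = 1457; 1457 ≡ 8 (mod 9); 8·8 ≡ 1, so inverse 8.
m ≡ 21·279·31 + 16·423·14 + 7·1457·8 = 357973.
357973 mod 13113 = 3922.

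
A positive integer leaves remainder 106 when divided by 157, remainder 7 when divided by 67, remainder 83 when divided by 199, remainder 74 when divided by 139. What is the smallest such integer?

From N ≡ 106 (mod 157) write N = 106 + 157t. Substituting into N ≡ 7 (mod 67) gives 157t ≡ 35 (mod 67), and since 23⁻¹ ≡ 35 (mod 67), t ≡ 19. Hence N ≡ 106 + 157·19 = 3089 (mod 10519).
From N ≡ 3089 (mod 10519) write N = 3089 + 10519t. Substituting into N ≡ 83 (mod 199) gives 10519t ≡ 178 (mod 199), and since 171⁻¹ ≡ 135 (mod 199), t ≡ 150. Hence N ≡ 3089 + 10519·150 = 1580939 (mod 2093281).
From N ≡ 1580939 (mod 2093281) write N = 1580939 + 2093281t. Substituting into N ≡ 74 (mod 139) gives 2093281t ≡ 121 (mod 139), and since 80⁻¹ ≡ 106 (mod 139), t ≡ 38. Hence N ≡ 1580939 + 2093281·38 = 81125617 (mod 290966059).

81125617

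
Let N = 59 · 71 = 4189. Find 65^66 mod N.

Mod 59: 65 ≡ 6; by Fermat, exponent reduces to 66 mod 58 = 8; 6^8 ≡ 4 (mod 59).
Mod 71: 65 ≡ 65; 65^66 ≡ 4 (mod 71).
Combine by CRT: x ≡ 4 (mod 59), x ≡ 4 (mod 71) ⇒ x ≡ 4 (mod 4189).

4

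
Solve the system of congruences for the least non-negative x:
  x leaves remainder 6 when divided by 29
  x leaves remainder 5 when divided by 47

992

Combine the congruences pairwise.
From x ≡ 6 (mod 29) write x = 6 + 29t. Substituting into x ≡ 5 (mod 47) gives 29t ≡ 46 (mod 47), and since 29⁻¹ ≡ 13 (mod 47), t ≡ 34. Hence x ≡ 6 + 29·34 = 992 (mod 1363).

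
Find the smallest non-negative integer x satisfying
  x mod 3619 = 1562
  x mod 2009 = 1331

Combine the congruences pairwise.
gcd(3619, 2009) = 7 and 7 | (1331 − 1562), so the pair is consistent; merging gives x ≡ 222321 (mod 1038653), where 1038653 = lcm(3619, 2009).
The solution is unique modulo lcm(3619, 2009) = 1038653.

222321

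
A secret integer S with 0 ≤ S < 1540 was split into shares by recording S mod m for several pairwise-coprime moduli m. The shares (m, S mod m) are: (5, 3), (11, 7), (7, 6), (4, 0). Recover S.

The moduli are pairwise coprime; N = 5·11·7·4 = 1540.
N/5 = 308; 308 ≡ 3 (mod 5); 3·2 ≡ 1, so inverse 2.
N/11 = 140; 140 ≡ 8 (mod 11); 8·7 ≡ 1, so inverse 7.
N/7 = 220; 220 ≡ 3 (mod 7); 3·5 ≡ 1, so inverse 5.
N/4 = 385; 385 ≡ 1 (mod 4), inverse 1.
S ≡ 3·308·2 + 7·140·7 + 6·220·5 + 0·385·1 = 15308.
15308 mod 1540 = 1448.

1448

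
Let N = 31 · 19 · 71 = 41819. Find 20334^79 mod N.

16042

Mod 31: 20334 ≡ 29; by Fermat, exponent reduces to 79 mod 30 = 19; 29^19 ≡ 15 (mod 31).
Mod 19: 20334 ≡ 4; by Fermat, exponent reduces to 79 mod 18 = 7; 4^7 ≡ 6 (mod 19).
Mod 71: 20334 ≡ 28; by Fermat, exponent reduces to 79 mod 70 = 9; 28^9 ≡ 67 (mod 71).
Combine by CRT: x ≡ 15 (mod 31), x ≡ 6 (mod 19), x ≡ 67 (mod 71) ⇒ x ≡ 16042 (mod 41819).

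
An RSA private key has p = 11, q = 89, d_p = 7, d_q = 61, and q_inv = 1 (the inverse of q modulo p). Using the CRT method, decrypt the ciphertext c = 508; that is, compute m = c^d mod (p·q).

62

m₁ = c^(d_p) mod p: c ≡ 2 (mod 11), and 2^7 mod 11 = 7.
m₂ = c^(d_q) mod q: c ≡ 63 (mod 89), and 63^61 mod 89 = 62.
h = q_inv·(m₁ − m₂) mod p = 1·(7 − 62) mod 11 = 0.
m = m₂ + h·q = 62 + 0·89 = 62.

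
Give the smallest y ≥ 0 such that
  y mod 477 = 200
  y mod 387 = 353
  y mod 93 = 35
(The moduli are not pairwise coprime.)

618392

Combine the congruences pairwise.
gcd(477, 387) = 9 and 9 | (353 − 200), so the pair is consistent; merging gives y ≡ 3062 (mod 20511), where 20511 = lcm(477, 387).
gcd(20511, 93) = 3 and 3 | (35 − 3062), so the pair is consistent; merging gives y ≡ 618392 (mod 635841), where 635841 = lcm(20511, 93).
The solution is unique modulo lcm(477, 387, 93) = 635841.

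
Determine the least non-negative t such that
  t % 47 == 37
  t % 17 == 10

554

Combine the congruences pairwise.
From t ≡ 37 (mod 47) write t = 37 + 47s. Substituting into t ≡ 10 (mod 17) gives 47s ≡ 7 (mod 17), and since 13⁻¹ ≡ 4 (mod 17), s ≡ 11. Hence t ≡ 37 + 47·11 = 554 (mod 799).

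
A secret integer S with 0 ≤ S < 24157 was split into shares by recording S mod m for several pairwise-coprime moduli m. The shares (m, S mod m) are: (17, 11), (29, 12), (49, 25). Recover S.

1201

The moduli are pairwise coprime; N = 17·29·49 = 24157.
N/17 = 1421; 1421 ≡ 10 (mod 17); 10·12 ≡ 1, so inverse 12.
N/29 = 833; 833 ≡ 21 (mod 29); 21·18 ≡ 1, so inverse 18.
N/49 = 493; 493 ≡ 3 (mod 49); 3·33 ≡ 1, so inverse 33.
S ≡ 11·1421·12 + 12·833·18 + 25·493·33 = 774225.
774225 mod 24157 = 1201.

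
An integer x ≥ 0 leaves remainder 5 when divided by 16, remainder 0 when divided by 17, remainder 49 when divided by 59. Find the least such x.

Combine the congruences pairwise.
From x ≡ 5 (mod 16) write x = 5 + 16t. Substituting into x ≡ 0 (mod 17) gives 16t ≡ 12 (mod 17), and since 16⁻¹ ≡ 16 (mod 17), t ≡ 5. Hence x ≡ 5 + 16·5 = 85 (mod 272).
From x ≡ 85 (mod 272) write x = 85 + 272t. Substituting into x ≡ 49 (mod 59) gives 272t ≡ 23 (mod 59), and since 36⁻¹ ≡ 41 (mod 59), t ≡ 58. Hence x ≡ 85 + 272·58 = 15861 (mod 16048).

15861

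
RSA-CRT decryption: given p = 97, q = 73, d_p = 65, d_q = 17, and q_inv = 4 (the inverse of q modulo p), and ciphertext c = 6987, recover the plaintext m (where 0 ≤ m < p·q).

5518

m₁ = c^(d_p) mod p: c ≡ 3 (mod 97), and 3^65 mod 97 = 86.
m₂ = c^(d_q) mod q: c ≡ 52 (mod 73), and 52^17 mod 73 = 43.
h = q_inv·(m₁ − m₂) mod p = 4·(86 − 43) mod 97 = 75.
m = m₂ + h·q = 43 + 75·73 = 5518.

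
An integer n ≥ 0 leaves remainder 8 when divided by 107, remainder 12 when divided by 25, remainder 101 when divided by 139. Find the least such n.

10387

From n ≡ 8 (mod 107) write n = 8 + 107t. Substituting into n ≡ 12 (mod 25) gives 107t ≡ 4 (mod 25), and since 7⁻¹ ≡ 18 (mod 25), t ≡ 22. Hence n ≡ 8 + 107·22 = 2362 (mod 2675).
From n ≡ 2362 (mod 2675) write n = 2362 + 2675t. Substituting into n ≡ 101 (mod 139) gives 2675t ≡ 102 (mod 139), and since 34⁻¹ ≡ 45 (mod 139), t ≡ 3. Hence n ≡ 2362 + 2675·3 = 10387 (mod 371825).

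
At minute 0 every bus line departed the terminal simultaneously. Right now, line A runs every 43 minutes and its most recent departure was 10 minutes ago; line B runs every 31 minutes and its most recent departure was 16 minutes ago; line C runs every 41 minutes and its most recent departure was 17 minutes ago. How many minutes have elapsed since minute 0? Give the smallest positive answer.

The moduli are pairwise coprime; N = 43·31·41 = 54653.
N/43 = 1271; 1271 ≡ 24 (mod 43); 24·9 ≡ 1, so inverse 9.
N/31 = 1763; 1763 ≡ 27 (mod 31); 27·23 ≡ 1, so inverse 23.
N/41 = 1333; 1333 ≡ 21 (mod 41); 21·2 ≡ 1, so inverse 2.
t ≡ 10·1271·9 + 16·1763·23 + 17·1333·2 = 808496.
808496 mod 54653 = 43354.

43354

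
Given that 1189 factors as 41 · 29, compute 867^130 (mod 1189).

Mod 41: 867 ≡ 6; by Fermat, exponent reduces to 130 mod 40 = 10; 6^10 ≡ 32 (mod 41).
Mod 29: 867 ≡ 26; by Fermat, exponent reduces to 130 mod 28 = 18; 26^18 ≡ 6 (mod 29).
Combine by CRT: x ≡ 32 (mod 41), x ≡ 6 (mod 29) ⇒ x ≡ 934 (mod 1189).

934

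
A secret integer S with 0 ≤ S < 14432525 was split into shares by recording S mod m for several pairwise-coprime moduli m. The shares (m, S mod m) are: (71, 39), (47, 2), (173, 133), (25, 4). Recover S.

The moduli are pairwise coprime; N = 71·47·173·25 = 14432525.
N/71 = 203275; 203275 ≡ 2 (mod 71); 2·36 ≡ 1, so inverse 36.
N/47 = 307075; 307075 ≡ 24 (mod 47); 24·2 ≡ 1, so inverse 2.
N/173 = 83425; 83425 ≡ 39 (mod 173); 39·71 ≡ 1, so inverse 71.
N/25 = 577301; 577301 ≡ 1 (mod 25), inverse 1.
S ≡ 39·203275·36 + 2·307075·2 + 133·83425·71 + 4·577301·1 = 1076717879.
1076717879 mod 14432525 = 8711029.

8711029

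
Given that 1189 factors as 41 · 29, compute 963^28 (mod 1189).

Mod 41: 963 ≡ 20; 20^28 ≡ 37 (mod 41).
Mod 29: 963 ≡ 6; since 28 | 28, by Fermat 6^28 ≡ 1 (mod 29).
Combine by CRT: x ≡ 37 (mod 41), x ≡ 1 (mod 29) ⇒ x ≡ 1103 (mod 1189).

1103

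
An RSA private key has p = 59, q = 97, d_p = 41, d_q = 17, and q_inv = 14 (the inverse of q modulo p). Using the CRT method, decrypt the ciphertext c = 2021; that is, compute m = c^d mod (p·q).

m₁ = c^(d_p) mod p: c ≡ 15 (mod 59), and 15^41 mod 59 = 27.
m₂ = c^(d_q) mod q: c ≡ 81 (mod 97), and 81^17 mod 97 = 91.
h = q_inv·(m₁ − m₂) mod p = 14·(27 − 91) mod 59 = 48.
m = m₂ + h·q = 91 + 48·97 = 4747.

4747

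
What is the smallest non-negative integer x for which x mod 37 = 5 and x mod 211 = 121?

Combine the congruences pairwise.
From x ≡ 5 (mod 37) write x = 5 + 37t. Substituting into x ≡ 121 (mod 211) gives 37t ≡ 116 (mod 211), and since 37⁻¹ ≡ 154 (mod 211), t ≡ 140. Hence x ≡ 5 + 37·140 = 5185 (mod 7807).

5185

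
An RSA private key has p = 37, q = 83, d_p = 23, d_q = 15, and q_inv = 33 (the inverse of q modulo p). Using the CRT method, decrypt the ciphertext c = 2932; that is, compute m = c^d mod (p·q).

m₁ = c^(d_p) mod p: c ≡ 9 (mod 37), and 9^23 mod 37 = 34.
m₂ = c^(d_q) mod q: c ≡ 27 (mod 83), and 27^15 mod 83 = 81.
h = q_inv·(m₁ − m₂) mod p = 33·(34 − 81) mod 37 = 3.
m = m₂ + h·q = 81 + 3·83 = 330.

330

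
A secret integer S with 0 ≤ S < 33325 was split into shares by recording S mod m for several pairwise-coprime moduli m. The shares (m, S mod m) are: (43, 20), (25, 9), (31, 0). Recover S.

12834

From S ≡ 20 (mod 43) write S = 20 + 43t. Substituting into S ≡ 9 (mod 25) gives 43t ≡ 14 (mod 25), and since 18⁻¹ ≡ 7 (mod 25), t ≡ 23. Hence S ≡ 20 + 43·23 = 1009 (mod 1075).
From S ≡ 1009 (mod 1075) write S = 1009 + 1075t. Substituting into S ≡ 0 (mod 31) gives 1075t ≡ 14 (mod 31), and since 21⁻¹ ≡ 3 (mod 31), t ≡ 11. Hence S ≡ 1009 + 1075·11 = 12834 (mod 33325).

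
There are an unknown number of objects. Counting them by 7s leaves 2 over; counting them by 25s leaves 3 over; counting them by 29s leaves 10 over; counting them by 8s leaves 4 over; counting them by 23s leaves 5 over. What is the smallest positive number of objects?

395628

The moduli are pairwise coprime; M = 7·25·29·8·23 = 933800.
M/7 = 133400; 133400 ≡ 1 (mod 7), inverse 1.
M/25 = 37352; 37352 ≡ 2 (mod 25); 2·13 ≡ 1, so inverse 13.
M/29 = 32200; 32200 ≡ 10 (mod 29); 10·3 ≡ 1, so inverse 3.
M/8 = 116725; 116725 ≡ 5 (mod 8); 5·5 ≡ 1, so inverse 5.
M/23 = 40600; 40600 ≡ 5 (mod 23); 5·14 ≡ 1, so inverse 14.
N ≡ 2·133400·1 + 3·37352·13 + 10·32200·3 + 4·116725·5 + 5·40600·14 = 7866028.
7866028 mod 933800 = 395628.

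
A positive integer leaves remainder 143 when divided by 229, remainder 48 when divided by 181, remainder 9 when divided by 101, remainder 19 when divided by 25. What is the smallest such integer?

85787894

The moduli are pairwise coprime; N = 229·181·101·25 = 104658725.
N/229 = 457025; 457025 ≡ 170 (mod 229); 170·163 ≡ 1, so inverse 163.
N/181 = 578225; 578225 ≡ 111 (mod 181); 111·106 ≡ 1, so inverse 106.
N/101 = 1036225; 1036225 ≡ 66 (mod 101); 66·75 ≡ 1, so inverse 75.
N/25 = 4186349; 4186349 ≡ 24 (mod 25); 24·24 ≡ 1, so inverse 24.
x ≡ 143·457025·163 + 48·578225·106 + 9·1036225·75 + 19·4186349·24 = 16203231544.
16203231544 mod 104658725 = 85787894.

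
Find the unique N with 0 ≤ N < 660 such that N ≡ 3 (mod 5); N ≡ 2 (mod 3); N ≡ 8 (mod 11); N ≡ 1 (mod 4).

Combine the congruences pairwise.
From N ≡ 3 (mod 5) write N = 3 + 5t. Substituting into N ≡ 2 (mod 3) gives 5t ≡ 2 (mod 3), and since 2⁻¹ ≡ 2 (mod 3), t ≡ 1. Hence N ≡ 3 + 5·1 = 8 (mod 15).
From N ≡ 8 (mod 15) write N = 8 + 15t. Substituting into N ≡ 8 (mod 11) gives 15t ≡ 0 (mod 11), and since 4⁻¹ ≡ 3 (mod 11), t ≡ 0. Hence N ≡ 8 + 15·0 = 8 (mod 165).
From N ≡ 8 (mod 165) write N = 8 + 165t. Substituting into N ≡ 1 (mod 4) gives 165t ≡ 1 (mod 4), and since 1⁻¹ ≡ 1 (mod 4), t ≡ 1. Hence N ≡ 8 + 165·1 = 173 (mod 660).

173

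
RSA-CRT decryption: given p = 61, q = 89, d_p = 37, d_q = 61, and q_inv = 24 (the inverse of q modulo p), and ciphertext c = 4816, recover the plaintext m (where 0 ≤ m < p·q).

314

m₁ = c^(d_p) mod p: c ≡ 58 (mod 61), and 58^37 mod 61 = 9.
m₂ = c^(d_q) mod q: c ≡ 10 (mod 89), and 10^61 mod 89 = 47.
h = q_inv·(m₁ − m₂) mod p = 24·(9 − 47) mod 61 = 3.
m = m₂ + h·q = 47 + 3·89 = 314.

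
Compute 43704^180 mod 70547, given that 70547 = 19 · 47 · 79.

Mod 19: 43704 ≡ 4; since 18 | 180, by Fermat 4^180 ≡ 1 (mod 19).
Mod 47: 43704 ≡ 41; by Fermat, exponent reduces to 180 mod 46 = 42; 41^42 ≡ 7 (mod 47).
Mod 79: 43704 ≡ 17; by Fermat, exponent reduces to 180 mod 78 = 24; 17^24 ≡ 38 (mod 79).
Combine by CRT: x ≡ 1 (mod 19), x ≡ 7 (mod 47), x ≡ 38 (mod 79) ⇒ x ≡ 13073 (mod 70547).

13073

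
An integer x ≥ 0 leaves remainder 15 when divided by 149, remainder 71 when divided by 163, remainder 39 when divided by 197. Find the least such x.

4711097

The moduli are pairwise coprime; N = 149·163·197 = 4784539.
N/149 = 32111; 32111 ≡ 76 (mod 149); 76·100 ≡ 1, so inverse 100.
N/163 = 29353; 29353 ≡ 13 (mod 163); 13·138 ≡ 1, so inverse 138.
N/197 = 24287; 24287 ≡ 56 (mod 197); 56·95 ≡ 1, so inverse 95.
x ≡ 15·32111·100 + 71·29353·138 + 39·24287·95 = 425750529.
425750529 mod 4784539 = 4711097.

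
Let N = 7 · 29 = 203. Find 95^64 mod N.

Mod 7: 95 ≡ 4; by Fermat, exponent reduces to 64 mod 6 = 4; 4^4 ≡ 4 (mod 7).
Mod 29: 95 ≡ 8; by Fermat, exponent reduces to 64 mod 28 = 8; 8^8 ≡ 20 (mod 29).
Combine by CRT: x ≡ 4 (mod 7), x ≡ 20 (mod 29) ⇒ x ≡ 165 (mod 203).

165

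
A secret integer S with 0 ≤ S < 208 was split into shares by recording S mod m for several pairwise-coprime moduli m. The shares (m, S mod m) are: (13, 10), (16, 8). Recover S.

88

From S ≡ 10 (mod 13) write S = 10 + 13t. Substituting into S ≡ 8 (mod 16) gives 13t ≡ 14 (mod 16), and since 13⁻¹ ≡ 5 (mod 16), t ≡ 6. Hence S ≡ 10 + 13·6 = 88 (mod 208).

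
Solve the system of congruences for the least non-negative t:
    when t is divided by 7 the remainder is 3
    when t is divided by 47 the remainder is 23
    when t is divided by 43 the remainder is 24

12666

The moduli are pairwise coprime; N = 7·47·43 = 14147.
N/7 = 2021; 2021 ≡ 5 (mod 7); 5·3 ≡ 1, so inverse 3.
N/47 = 301; 301 ≡ 19 (mod 47); 19·5 ≡ 1, so inverse 5.
N/43 = 329; 329 ≡ 28 (mod 43); 28·20 ≡ 1, so inverse 20.
t ≡ 3·2021·3 + 23·301·5 + 24·329·20 = 210724.
210724 mod 14147 = 12666.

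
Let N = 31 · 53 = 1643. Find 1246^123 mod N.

Mod 31: 1246 ≡ 6; by Fermat, exponent reduces to 123 mod 30 = 3; 6^3 ≡ 30 (mod 31).
Mod 53: 1246 ≡ 27; by Fermat, exponent reduces to 123 mod 52 = 19; 27^19 ≡ 31 (mod 53).
Combine by CRT: x ≡ 30 (mod 31), x ≡ 31 (mod 53) ⇒ x ≡ 402 (mod 1643).

402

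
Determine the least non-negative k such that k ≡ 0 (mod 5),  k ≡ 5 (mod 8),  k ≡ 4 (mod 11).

125

Combine the congruences pairwise.
From k ≡ 0 (mod 5) write k = 0 + 5t. Substituting into k ≡ 5 (mod 8) gives 5t ≡ 5 (mod 8), and since 5⁻¹ ≡ 5 (mod 8), t ≡ 1. Hence k ≡ 0 + 5·1 = 5 (mod 40).
From k ≡ 5 (mod 40) write k = 5 + 40t. Substituting into k ≡ 4 (mod 11) gives 40t ≡ 10 (mod 11), and since 7⁻¹ ≡ 8 (mod 11), t ≡ 3. Hence k ≡ 5 + 40·3 = 125 (mod 440).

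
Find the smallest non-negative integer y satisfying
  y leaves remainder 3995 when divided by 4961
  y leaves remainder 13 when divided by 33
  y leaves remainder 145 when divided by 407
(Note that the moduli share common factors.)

306616

gcd(4961, 33) = 11 and 11 | (13 − 3995), so the pair is consistent; merging gives y ≡ 8956 (mod 14883), where 14883 = lcm(4961, 33).
gcd(14883, 407) = 11 and 11 | (145 − 8956), so the pair is consistent; merging gives y ≡ 306616 (mod 550671), where 550671 = lcm(14883, 407).
The solution is unique modulo lcm(4961, 33, 407) = 550671.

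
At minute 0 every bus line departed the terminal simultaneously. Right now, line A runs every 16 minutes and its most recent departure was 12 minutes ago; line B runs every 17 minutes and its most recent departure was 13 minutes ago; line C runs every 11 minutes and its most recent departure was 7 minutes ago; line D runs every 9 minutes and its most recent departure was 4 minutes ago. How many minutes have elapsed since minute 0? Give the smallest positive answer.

5980

The moduli are pairwise coprime; N = 16·17·11·9 = 26928.
N/16 = 1683; 1683 ≡ 3 (mod 16); 3·11 ≡ 1, so inverse 11.
N/17 = 1584; 1584 ≡ 3 (mod 17); 3·6 ≡ 1, so inverse 6.
N/11 = 2448; 2448 ≡ 6 (mod 11); 6·2 ≡ 1, so inverse 2.
N/9 = 2992; 2992 ≡ 4 (mod 9); 4·7 ≡ 1, so inverse 7.
t ≡ 12·1683·11 + 13·1584·6 + 7·2448·2 + 4·2992·7 = 463756.
463756 mod 26928 = 5980.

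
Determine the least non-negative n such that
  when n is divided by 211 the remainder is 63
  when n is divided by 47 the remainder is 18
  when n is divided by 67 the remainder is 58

From n ≡ 63 (mod 211) write n = 63 + 211t. Substituting into n ≡ 18 (mod 47) gives 211t ≡ 2 (mod 47), and since 23⁻¹ ≡ 45 (mod 47), t ≡ 43. Hence n ≡ 63 + 211·43 = 9136 (mod 9917).
From n ≡ 9136 (mod 9917) write n = 9136 + 9917t. Substituting into n ≡ 58 (mod 67) gives 9917t ≡ 34 (mod 67), and since 1⁻¹ ≡ 1 (mod 67), t ≡ 34. Hence n ≡ 9136 + 9917·34 = 346314 (mod 664439).

346314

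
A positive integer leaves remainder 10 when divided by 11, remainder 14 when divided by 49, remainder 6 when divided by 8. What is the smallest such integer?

406

The moduli are pairwise coprime; N = 11·49·8 = 4312.
N/11 = 392; 392 ≡ 7 (mod 11); 7·8 ≡ 1, so inverse 8.
N/49 = 88; 88 ≡ 39 (mod 49); 39·44 ≡ 1, so inverse 44.
N/8 = 539; 539 ≡ 3 (mod 8); 3·3 ≡ 1, so inverse 3.
m ≡ 10·392·8 + 14·88·44 + 6·539·3 = 95270.
95270 mod 4312 = 406.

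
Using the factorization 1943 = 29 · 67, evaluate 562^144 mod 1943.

895

Mod 29: 562 ≡ 11; by Fermat, exponent reduces to 144 mod 28 = 4; 11^4 ≡ 25 (mod 29).
Mod 67: 562 ≡ 26; by Fermat, exponent reduces to 144 mod 66 = 12; 26^12 ≡ 24 (mod 67).
Combine by CRT: x ≡ 25 (mod 29), x ≡ 24 (mod 67) ⇒ x ≡ 895 (mod 1943).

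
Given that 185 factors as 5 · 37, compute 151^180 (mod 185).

1

Mod 5: 151 ≡ 1; since 4 | 180, by Fermat 1^180 ≡ 1 (mod 5).
Mod 37: 151 ≡ 3; since 36 | 180, by Fermat 3^180 ≡ 1 (mod 37).
Combine by CRT: x ≡ 1 (mod 5), x ≡ 1 (mod 37) ⇒ x ≡ 1 (mod 185).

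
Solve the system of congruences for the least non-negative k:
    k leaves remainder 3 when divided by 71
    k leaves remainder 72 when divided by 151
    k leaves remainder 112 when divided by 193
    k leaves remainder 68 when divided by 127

From k ≡ 3 (mod 71) write k = 3 + 71t. Substituting into k ≡ 72 (mod 151) gives 71t ≡ 69 (mod 151), and since 71⁻¹ ≡ 134 (mod 151), t ≡ 35. Hence k ≡ 3 + 71·35 = 2488 (mod 10721).
From k ≡ 2488 (mod 10721) write k = 2488 + 10721t. Substituting into k ≡ 112 (mod 193) gives 10721t ≡ 133 (mod 193), and since 106⁻¹ ≡ 122 (mod 193), t ≡ 14. Hence k ≡ 2488 + 10721·14 = 152582 (mod 2069153).
From k ≡ 152582 (mod 2069153) write k = 152582 + 2069153t. Substituting into k ≡ 68 (mod 127) gives 2069153t ≡ 13 (mod 127), and since 69⁻¹ ≡ 81 (mod 127), t ≡ 37. Hence k ≡ 152582 + 2069153·37 = 76711243 (mod 262782431).

76711243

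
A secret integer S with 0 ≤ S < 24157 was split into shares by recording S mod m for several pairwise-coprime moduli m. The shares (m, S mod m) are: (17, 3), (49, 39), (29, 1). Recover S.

88

Combine the congruences pairwise.
From S ≡ 3 (mod 17) write S = 3 + 17t. Substituting into S ≡ 39 (mod 49) gives 17t ≡ 36 (mod 49), and since 17⁻¹ ≡ 26 (mod 49), t ≡ 5. Hence S ≡ 3 + 17·5 = 88 (mod 833).
From S ≡ 88 (mod 833) write S = 88 + 833t. Substituting into S ≡ 1 (mod 29) gives 833t ≡ 0 (mod 29), and since 21⁻¹ ≡ 18 (mod 29), t ≡ 0. Hence S ≡ 88 + 833·0 = 88 (mod 24157).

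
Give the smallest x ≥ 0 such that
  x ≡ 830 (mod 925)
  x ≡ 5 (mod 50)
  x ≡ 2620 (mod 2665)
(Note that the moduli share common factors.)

852755

gcd(925, 50) = 25 and 25 | (5 − 830), so the pair is consistent; merging gives x ≡ 1755 (mod 1850), where 1850 = lcm(925, 50).
gcd(1850, 2665) = 5 and 5 | (2620 − 1755), so the pair is consistent; merging gives x ≡ 852755 (mod 986050), where 986050 = lcm(1850, 2665).
The solution is unique modulo lcm(925, 50, 2665) = 986050.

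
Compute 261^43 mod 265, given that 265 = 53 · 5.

Mod 53: 261 ≡ 49; 49^43 ≡ 44 (mod 53).
Mod 5: 261 ≡ 1; by Fermat, exponent reduces to 43 mod 4 = 3; 1^3 ≡ 1 (mod 5).
Combine by CRT: x ≡ 44 (mod 53), x ≡ 1 (mod 5) ⇒ x ≡ 256 (mod 265).

256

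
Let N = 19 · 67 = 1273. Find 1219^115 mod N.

1066

Mod 19: 1219 ≡ 3; by Fermat, exponent reduces to 115 mod 18 = 7; 3^7 ≡ 2 (mod 19).
Mod 67: 1219 ≡ 13; by Fermat, exponent reduces to 115 mod 66 = 49; 13^49 ≡ 61 (mod 67).
Combine by CRT: x ≡ 2 (mod 19), x ≡ 61 (mod 67) ⇒ x ≡ 1066 (mod 1273).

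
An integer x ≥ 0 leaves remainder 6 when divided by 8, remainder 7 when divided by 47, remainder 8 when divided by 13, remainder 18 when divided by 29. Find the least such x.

2686

From x ≡ 6 (mod 8) write x = 6 + 8t. Substituting into x ≡ 7 (mod 47) gives 8t ≡ 1 (mod 47), and since 8⁻¹ ≡ 6 (mod 47), t ≡ 6. Hence x ≡ 6 + 8·6 = 54 (mod 376).
From x ≡ 54 (mod 376) write x = 54 + 376t. Substituting into x ≡ 8 (mod 13) gives 376t ≡ 6 (mod 13), and since 12⁻¹ ≡ 12 (mod 13), t ≡ 7. Hence x ≡ 54 + 376·7 = 2686 (mod 4888).
From x ≡ 2686 (mod 4888) write x = 2686 + 4888t. Substituting into x ≡ 18 (mod 29) gives 4888t ≡ 0 (mod 29), and since 16⁻¹ ≡ 20 (mod 29), t ≡ 0. Hence x ≡ 2686 + 4888·0 = 2686 (mod 141752).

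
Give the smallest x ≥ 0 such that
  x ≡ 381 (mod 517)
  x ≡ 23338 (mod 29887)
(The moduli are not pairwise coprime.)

Combine the congruences pairwise.
gcd(517, 29887) = 11 and 11 | (23338 − 381), so the pair is consistent; merging gives x ≡ 710739 (mod 1404689), where 1404689 = lcm(517, 29887).
The solution is unique modulo lcm(517, 29887) = 1404689.

710739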